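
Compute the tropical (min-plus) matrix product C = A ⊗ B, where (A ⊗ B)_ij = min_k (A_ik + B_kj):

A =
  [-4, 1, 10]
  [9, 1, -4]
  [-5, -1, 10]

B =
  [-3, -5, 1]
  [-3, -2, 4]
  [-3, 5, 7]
A ⊗ B =
  [-7, -9, -3]
  [-7, -1, 3]
  [-8, -10, -4]

Apply the min-plus product entry-by-entry:
  C[0][0] = min over k of (A[0][0] + B[0][0] = -4 + -3 = -7, A[0][1] + B[1][0] = 1 + -3 = -2, A[0][2] + B[2][0] = 10 + -3 = 7) = -7 (attained at k = 0)
  C[0][1] = min over k of (A[0][0] + B[0][1] = -4 + -5 = -9, A[0][1] + B[1][1] = 1 + -2 = -1, A[0][2] + B[2][1] = 10 + 5 = 15) = -9 (attained at k = 0)
  C[0][2] = min over k of (A[0][0] + B[0][2] = -4 + 1 = -3, A[0][1] + B[1][2] = 1 + 4 = 5, A[0][2] + B[2][2] = 10 + 7 = 17) = -3 (attained at k = 0)
  C[1][0] = min over k of (A[1][0] + B[0][0] = 9 + -3 = 6, A[1][1] + B[1][0] = 1 + -3 = -2, A[1][2] + B[2][0] = -4 + -3 = -7) = -7 (attained at k = 2)
  C[1][1] = min over k of (A[1][0] + B[0][1] = 9 + -5 = 4, A[1][1] + B[1][1] = 1 + -2 = -1, A[1][2] + B[2][1] = -4 + 5 = 1) = -1 (attained at k = 1)
  C[1][2] = min over k of (A[1][0] + B[0][2] = 9 + 1 = 10, A[1][1] + B[1][2] = 1 + 4 = 5, A[1][2] + B[2][2] = -4 + 7 = 3) = 3 (attained at k = 2)
  C[2][0] = min over k of (A[2][0] + B[0][0] = -5 + -3 = -8, A[2][1] + B[1][0] = -1 + -3 = -4, A[2][2] + B[2][0] = 10 + -3 = 7) = -8 (attained at k = 0)
  C[2][1] = min over k of (A[2][0] + B[0][1] = -5 + -5 = -10, A[2][1] + B[1][1] = -1 + -2 = -3, A[2][2] + B[2][1] = 10 + 5 = 15) = -10 (attained at k = 0)
  C[2][2] = min over k of (A[2][0] + B[0][2] = -5 + 1 = -4, A[2][1] + B[1][2] = -1 + 4 = 3, A[2][2] + B[2][2] = 10 + 7 = 17) = -4 (attained at k = 0)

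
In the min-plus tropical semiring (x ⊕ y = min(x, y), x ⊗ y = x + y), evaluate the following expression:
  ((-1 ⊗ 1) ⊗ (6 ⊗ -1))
((-1 ⊗ 1) ⊗ (6 ⊗ -1)) = 5

Expand innermost to outermost. Recall ⊕ takes the minimum of its arguments and ⊗ takes their sum. Working out the expression ((-1 ⊗ 1) ⊗ (6 ⊗ -1)) gives 5.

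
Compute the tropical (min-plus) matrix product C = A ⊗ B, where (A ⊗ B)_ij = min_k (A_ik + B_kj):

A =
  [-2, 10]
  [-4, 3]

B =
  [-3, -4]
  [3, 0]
A ⊗ B =
  [-5, -6]
  [-7, -8]

Apply the min-plus product entry-by-entry:
  C[0][0] = min over k of (A[0][0] + B[0][0] = -2 + -3 = -5, A[0][1] + B[1][0] = 10 + 3 = 13) = -5 (attained at k = 0)
  C[0][1] = min over k of (A[0][0] + B[0][1] = -2 + -4 = -6, A[0][1] + B[1][1] = 10 + 0 = 10) = -6 (attained at k = 0)
  C[1][0] = min over k of (A[1][0] + B[0][0] = -4 + -3 = -7, A[1][1] + B[1][0] = 3 + 3 = 6) = -7 (attained at k = 0)
  C[1][1] = min over k of (A[1][0] + B[0][1] = -4 + -4 = -8, A[1][1] + B[1][1] = 3 + 0 = 3) = -8 (attained at k = 0)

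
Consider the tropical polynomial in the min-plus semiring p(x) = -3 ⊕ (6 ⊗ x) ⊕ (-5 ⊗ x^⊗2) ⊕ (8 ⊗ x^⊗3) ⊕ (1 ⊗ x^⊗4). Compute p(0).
p(0) = -5

A tropical monomial a ⊗ x^⊗i evaluates to a + i · x. Evaluating each term at x = 0:
  Term 0 contributes -3 + 0 · 0 = -3
  Term 1 contributes 6 + 1 · 0 = 6
  Term 2 contributes -5 + 2 · 0 = -5
  Term 3 contributes 8 + 3 · 0 = 8
  Term 4 contributes 1 + 4 · 0 = 1
p(0) = ⊕ of these = min[-3, 6, -5, 8, 1] = -5.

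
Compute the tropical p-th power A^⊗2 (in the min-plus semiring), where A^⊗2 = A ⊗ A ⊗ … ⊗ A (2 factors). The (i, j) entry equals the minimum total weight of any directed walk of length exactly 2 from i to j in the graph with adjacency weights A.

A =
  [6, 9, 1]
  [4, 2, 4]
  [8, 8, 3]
A^⊗2 =
  [9, 9, 4]
  [6, 4, 5]
  [11, 10, 6]

Each entry (A^⊗2)_ij equals the minimum over all length-2 walks i = v_0 → v_1 → … → v_2 = j of Σ_t A[v_t][v_{t+1}]. For example, for (i, j) = (0, 2) we minimise over 3 possible intermediate vertex sequences; the minimum is 4, attained along the walk 0 → 2 → 2.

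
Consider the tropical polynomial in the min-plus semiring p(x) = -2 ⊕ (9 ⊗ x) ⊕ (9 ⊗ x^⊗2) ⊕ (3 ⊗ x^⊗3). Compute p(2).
p(2) = -2

A tropical monomial a ⊗ x^⊗i evaluates to a + i · x. Evaluating each term at x = 2:
  Term 0 contributes -2 + 0 · 2 = -2
  Term 1 contributes 9 + 1 · 2 = 11
  Term 2 contributes 9 + 2 · 2 = 13
  Term 3 contributes 3 + 3 · 2 = 9
p(2) = ⊕ of these = min[-2, 11, 13, 9] = -2.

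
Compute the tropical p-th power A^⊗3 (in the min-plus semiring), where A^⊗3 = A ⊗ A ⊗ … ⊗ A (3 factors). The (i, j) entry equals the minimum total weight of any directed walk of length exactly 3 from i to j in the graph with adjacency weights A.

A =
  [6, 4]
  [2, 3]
A^⊗3 =
  [9, 10]
  [8, 9]

Each entry (A^⊗3)_ij equals the minimum over all length-3 walks i = v_0 → v_1 → … → v_3 = j of Σ_t A[v_t][v_{t+1}]. For example, for (i, j) = (0, 1) we minimise over 4 possible intermediate vertex sequences; the minimum is 10, attained along the walk 0 → 1 → 0 → 1.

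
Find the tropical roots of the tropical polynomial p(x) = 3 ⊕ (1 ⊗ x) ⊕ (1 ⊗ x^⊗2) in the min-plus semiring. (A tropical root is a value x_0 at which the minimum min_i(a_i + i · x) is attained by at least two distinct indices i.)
Roots: {0, 2}

Each tropical root is a break point of the lower envelope of the lines y = a_i + i · x (there are 3 lines, with slopes 0, 1, ..., 2). Only the lines that attain the minimum somewhere contribute to roots; other lines are dominated. Here the surviving (envelope) indices are i = 2, i = 1, i = 0.
Intersections between consecutive envelope lines give the roots: for adjacent envelope indices i < j the intersection is x = (a_i − a_j) / (j − i). Reading off the sorted break points: {0, 2}.
Verification: at each break x_0, at least two indices attain the minimum of min_i(a_i + i · x_0).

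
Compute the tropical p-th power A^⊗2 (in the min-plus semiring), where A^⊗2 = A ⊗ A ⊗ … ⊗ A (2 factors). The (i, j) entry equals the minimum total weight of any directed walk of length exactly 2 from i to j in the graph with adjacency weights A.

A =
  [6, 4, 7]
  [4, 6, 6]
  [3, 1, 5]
A^⊗2 =
  [8, 8, 10]
  [9, 7, 11]
  [5, 6, 7]

Each entry (A^⊗2)_ij equals the minimum over all length-2 walks i = v_0 → v_1 → … → v_2 = j of Σ_t A[v_t][v_{t+1}]. For example, for (i, j) = (0, 2) we minimise over 3 possible intermediate vertex sequences; the minimum is 10, attained along the walk 0 → 1 → 2.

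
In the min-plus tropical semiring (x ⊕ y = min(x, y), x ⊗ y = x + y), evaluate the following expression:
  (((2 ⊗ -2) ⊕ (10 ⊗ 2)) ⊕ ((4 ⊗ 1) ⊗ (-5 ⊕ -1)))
(((2 ⊗ -2) ⊕ (10 ⊗ 2)) ⊕ ((4 ⊗ 1) ⊗ (-5 ⊕ -1))) = 0

Expand innermost to outermost. Recall ⊕ takes the minimum of its arguments and ⊗ takes their sum. Working out the expression (((2 ⊗ -2) ⊕ (10 ⊗ 2)) ⊕ ((4 ⊗ 1) ⊗ (-5 ⊕ -1))) gives 0.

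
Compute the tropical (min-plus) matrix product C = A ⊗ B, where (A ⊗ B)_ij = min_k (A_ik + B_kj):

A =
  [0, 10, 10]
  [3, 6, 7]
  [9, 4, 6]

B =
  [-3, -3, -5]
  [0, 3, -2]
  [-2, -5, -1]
A ⊗ B =
  [-3, -3, -5]
  [0, 0, -2]
  [4, 1, 2]

Apply the min-plus product entry-by-entry:
  C[0][0] = min over k of (A[0][0] + B[0][0] = 0 + -3 = -3, A[0][1] + B[1][0] = 10 + 0 = 10, A[0][2] + B[2][0] = 10 + -2 = 8) = -3 (attained at k = 0)
  C[0][1] = min over k of (A[0][0] + B[0][1] = 0 + -3 = -3, A[0][1] + B[1][1] = 10 + 3 = 13, A[0][2] + B[2][1] = 10 + -5 = 5) = -3 (attained at k = 0)
  C[0][2] = min over k of (A[0][0] + B[0][2] = 0 + -5 = -5, A[0][1] + B[1][2] = 10 + -2 = 8, A[0][2] + B[2][2] = 10 + -1 = 9) = -5 (attained at k = 0)
  C[1][0] = min over k of (A[1][0] + B[0][0] = 3 + -3 = 0, A[1][1] + B[1][0] = 6 + 0 = 6, A[1][2] + B[2][0] = 7 + -2 = 5) = 0 (attained at k = 0)
  C[1][1] = min over k of (A[1][0] + B[0][1] = 3 + -3 = 0, A[1][1] + B[1][1] = 6 + 3 = 9, A[1][2] + B[2][1] = 7 + -5 = 2) = 0 (attained at k = 0)
  C[1][2] = min over k of (A[1][0] + B[0][2] = 3 + -5 = -2, A[1][1] + B[1][2] = 6 + -2 = 4, A[1][2] + B[2][2] = 7 + -1 = 6) = -2 (attained at k = 0)
  C[2][0] = min over k of (A[2][0] + B[0][0] = 9 + -3 = 6, A[2][1] + B[1][0] = 4 + 0 = 4, A[2][2] + B[2][0] = 6 + -2 = 4) = 4 (attained at k = 1)
  C[2][1] = min over k of (A[2][0] + B[0][1] = 9 + -3 = 6, A[2][1] + B[1][1] = 4 + 3 = 7, A[2][2] + B[2][1] = 6 + -5 = 1) = 1 (attained at k = 2)
  C[2][2] = min over k of (A[2][0] + B[0][2] = 9 + -5 = 4, A[2][1] + B[1][2] = 4 + -2 = 2, A[2][2] + B[2][2] = 6 + -1 = 5) = 2 (attained at k = 1)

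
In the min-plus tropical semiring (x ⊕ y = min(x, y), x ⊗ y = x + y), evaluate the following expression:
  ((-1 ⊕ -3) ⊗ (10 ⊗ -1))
((-1 ⊕ -3) ⊗ (10 ⊗ -1)) = 6

Expand innermost to outermost. Recall ⊕ takes the minimum of its arguments and ⊗ takes their sum. Working out the expression ((-1 ⊕ -3) ⊗ (10 ⊗ -1)) gives 6.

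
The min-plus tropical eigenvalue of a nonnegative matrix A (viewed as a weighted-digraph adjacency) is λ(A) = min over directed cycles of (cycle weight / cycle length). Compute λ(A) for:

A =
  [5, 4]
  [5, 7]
λ(A) = 9/2

Enumerate directed cycles and compute their means (weight / length). Sample:
  cycle 0 → 0: weight = 5, length = 1, mean = 5/1 ≈ 5.000
  cycle 1 → 1: weight = 7, length = 1, mean = 7/1 ≈ 7.000
  cycle 0 → 1 → 0: weight = 9, length = 2, mean = 9/2 ≈ 4.500
  cycle 1 → 0 → 1: weight = 9, length = 2, mean = 9/2 ≈ 4.500
Minimum mean = 4.500, attained e.g. along the cycle 0 → 1 → 0 with weight 9 and length 2. So λ(A) = 9/2 = 9/2.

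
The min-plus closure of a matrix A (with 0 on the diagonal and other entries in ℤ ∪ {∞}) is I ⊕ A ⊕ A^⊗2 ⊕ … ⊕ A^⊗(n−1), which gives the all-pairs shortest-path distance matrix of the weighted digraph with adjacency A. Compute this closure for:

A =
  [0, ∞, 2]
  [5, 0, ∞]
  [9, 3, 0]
Closure =
  [0, 5, 2]
  [5, 0, 7]
  [8, 3, 0]

This is the Floyd-Warshall all-pairs shortest-path computation. For each intermediate vertex k = 0, 1, …, 2, update dist[i][j] ← min(dist[i][j], dist[i][k] + dist[k][j]). The final matrix gives, for each (i, j), the minimum total weight of any directed path from i to j (possibly empty when i = j).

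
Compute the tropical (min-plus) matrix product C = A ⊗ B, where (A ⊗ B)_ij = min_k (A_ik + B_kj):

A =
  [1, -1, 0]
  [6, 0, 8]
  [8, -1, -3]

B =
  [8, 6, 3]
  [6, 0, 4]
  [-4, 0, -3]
A ⊗ B =
  [-4, -1, -3]
  [4, 0, 4]
  [-7, -3, -6]

Apply the min-plus product entry-by-entry:
  C[0][0] = min over k of (A[0][0] + B[0][0] = 1 + 8 = 9, A[0][1] + B[1][0] = -1 + 6 = 5, A[0][2] + B[2][0] = 0 + -4 = -4) = -4 (attained at k = 2)
  C[0][1] = min over k of (A[0][0] + B[0][1] = 1 + 6 = 7, A[0][1] + B[1][1] = -1 + 0 = -1, A[0][2] + B[2][1] = 0 + 0 = 0) = -1 (attained at k = 1)
  C[0][2] = min over k of (A[0][0] + B[0][2] = 1 + 3 = 4, A[0][1] + B[1][2] = -1 + 4 = 3, A[0][2] + B[2][2] = 0 + -3 = -3) = -3 (attained at k = 2)
  C[1][0] = min over k of (A[1][0] + B[0][0] = 6 + 8 = 14, A[1][1] + B[1][0] = 0 + 6 = 6, A[1][2] + B[2][0] = 8 + -4 = 4) = 4 (attained at k = 2)
  C[1][1] = min over k of (A[1][0] + B[0][1] = 6 + 6 = 12, A[1][1] + B[1][1] = 0 + 0 = 0, A[1][2] + B[2][1] = 8 + 0 = 8) = 0 (attained at k = 1)
  C[1][2] = min over k of (A[1][0] + B[0][2] = 6 + 3 = 9, A[1][1] + B[1][2] = 0 + 4 = 4, A[1][2] + B[2][2] = 8 + -3 = 5) = 4 (attained at k = 1)
  C[2][0] = min over k of (A[2][0] + B[0][0] = 8 + 8 = 16, A[2][1] + B[1][0] = -1 + 6 = 5, A[2][2] + B[2][0] = -3 + -4 = -7) = -7 (attained at k = 2)
  C[2][1] = min over k of (A[2][0] + B[0][1] = 8 + 6 = 14, A[2][1] + B[1][1] = -1 + 0 = -1, A[2][2] + B[2][1] = -3 + 0 = -3) = -3 (attained at k = 2)
  C[2][2] = min over k of (A[2][0] + B[0][2] = 8 + 3 = 11, A[2][1] + B[1][2] = -1 + 4 = 3, A[2][2] + B[2][2] = -3 + -3 = -6) = -6 (attained at k = 2)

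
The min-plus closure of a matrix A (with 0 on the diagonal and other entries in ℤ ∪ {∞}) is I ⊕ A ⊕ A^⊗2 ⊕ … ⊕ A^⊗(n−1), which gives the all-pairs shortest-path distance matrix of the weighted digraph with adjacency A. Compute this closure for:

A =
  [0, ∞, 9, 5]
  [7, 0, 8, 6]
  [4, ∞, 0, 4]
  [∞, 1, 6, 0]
Closure =
  [0, 6, 9, 5]
  [7, 0, 8, 6]
  [4, 5, 0, 4]
  [8, 1, 6, 0]

This is the Floyd-Warshall all-pairs shortest-path computation. For each intermediate vertex k = 0, 1, …, 3, update dist[i][j] ← min(dist[i][j], dist[i][k] + dist[k][j]). The final matrix gives, for each (i, j), the minimum total weight of any directed path from i to j (possibly empty when i = j).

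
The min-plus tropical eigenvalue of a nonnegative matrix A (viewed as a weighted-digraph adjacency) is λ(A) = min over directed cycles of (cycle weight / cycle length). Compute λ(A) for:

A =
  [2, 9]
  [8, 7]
λ(A) = 2

Enumerate directed cycles and compute their means (weight / length). Sample:
  cycle 0 → 0: weight = 2, length = 1, mean = 2/1 ≈ 2.000
  cycle 1 → 1: weight = 7, length = 1, mean = 7/1 ≈ 7.000
  cycle 0 → 1 → 0: weight = 17, length = 2, mean = 17/2 ≈ 8.500
  cycle 1 → 0 → 1: weight = 17, length = 2, mean = 17/2 ≈ 8.500
Minimum mean = 2.000, attained e.g. along the cycle 0 → 0 with weight 2 and length 1. So λ(A) = 2/1 = 2.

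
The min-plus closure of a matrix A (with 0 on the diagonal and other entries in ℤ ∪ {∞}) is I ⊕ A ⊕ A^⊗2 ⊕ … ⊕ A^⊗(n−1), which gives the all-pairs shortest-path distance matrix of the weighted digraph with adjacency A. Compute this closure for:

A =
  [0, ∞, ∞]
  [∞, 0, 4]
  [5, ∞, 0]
Closure =
  [0, ∞, ∞]
  [9, 0, 4]
  [5, ∞, 0]

This is the Floyd-Warshall all-pairs shortest-path computation. For each intermediate vertex k = 0, 1, …, 2, update dist[i][j] ← min(dist[i][j], dist[i][k] + dist[k][j]). The final matrix gives, for each (i, j), the minimum total weight of any directed path from i to j (possibly empty when i = j).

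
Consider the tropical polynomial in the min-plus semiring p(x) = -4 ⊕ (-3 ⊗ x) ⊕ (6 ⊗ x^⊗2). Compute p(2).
p(2) = -4

A tropical monomial a ⊗ x^⊗i evaluates to a + i · x. Evaluating each term at x = 2:
  Term 0 contributes -4 + 0 · 2 = -4
  Term 1 contributes -3 + 1 · 2 = -1
  Term 2 contributes 6 + 2 · 2 = 10
p(2) = ⊕ of these = min[-4, -1, 10] = -4.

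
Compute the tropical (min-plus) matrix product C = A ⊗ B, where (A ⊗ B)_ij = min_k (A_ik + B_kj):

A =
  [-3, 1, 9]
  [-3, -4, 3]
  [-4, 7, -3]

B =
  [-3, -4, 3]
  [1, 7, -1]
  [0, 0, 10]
A ⊗ B =
  [-6, -7, 0]
  [-6, -7, -5]
  [-7, -8, -1]

Apply the min-plus product entry-by-entry:
  C[0][0] = min over k of (A[0][0] + B[0][0] = -3 + -3 = -6, A[0][1] + B[1][0] = 1 + 1 = 2, A[0][2] + B[2][0] = 9 + 0 = 9) = -6 (attained at k = 0)
  C[0][1] = min over k of (A[0][0] + B[0][1] = -3 + -4 = -7, A[0][1] + B[1][1] = 1 + 7 = 8, A[0][2] + B[2][1] = 9 + 0 = 9) = -7 (attained at k = 0)
  C[0][2] = min over k of (A[0][0] + B[0][2] = -3 + 3 = 0, A[0][1] + B[1][2] = 1 + -1 = 0, A[0][2] + B[2][2] = 9 + 10 = 19) = 0 (attained at k = 0)
  C[1][0] = min over k of (A[1][0] + B[0][0] = -3 + -3 = -6, A[1][1] + B[1][0] = -4 + 1 = -3, A[1][2] + B[2][0] = 3 + 0 = 3) = -6 (attained at k = 0)
  C[1][1] = min over k of (A[1][0] + B[0][1] = -3 + -4 = -7, A[1][1] + B[1][1] = -4 + 7 = 3, A[1][2] + B[2][1] = 3 + 0 = 3) = -7 (attained at k = 0)
  C[1][2] = min over k of (A[1][0] + B[0][2] = -3 + 3 = 0, A[1][1] + B[1][2] = -4 + -1 = -5, A[1][2] + B[2][2] = 3 + 10 = 13) = -5 (attained at k = 1)
  C[2][0] = min over k of (A[2][0] + B[0][0] = -4 + -3 = -7, A[2][1] + B[1][0] = 7 + 1 = 8, A[2][2] + B[2][0] = -3 + 0 = -3) = -7 (attained at k = 0)
  C[2][1] = min over k of (A[2][0] + B[0][1] = -4 + -4 = -8, A[2][1] + B[1][1] = 7 + 7 = 14, A[2][2] + B[2][1] = -3 + 0 = -3) = -8 (attained at k = 0)
  C[2][2] = min over k of (A[2][0] + B[0][2] = -4 + 3 = -1, A[2][1] + B[1][2] = 7 + -1 = 6, A[2][2] + B[2][2] = -3 + 10 = 7) = -1 (attained at k = 0)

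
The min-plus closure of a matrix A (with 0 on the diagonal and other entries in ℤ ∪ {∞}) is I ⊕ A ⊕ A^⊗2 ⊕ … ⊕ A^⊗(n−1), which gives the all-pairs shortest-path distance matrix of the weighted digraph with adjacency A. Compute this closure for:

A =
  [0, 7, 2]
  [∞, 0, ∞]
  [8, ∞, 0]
Closure =
  [0, 7, 2]
  [∞, 0, ∞]
  [8, 15, 0]

This is the Floyd-Warshall all-pairs shortest-path computation. For each intermediate vertex k = 0, 1, …, 2, update dist[i][j] ← min(dist[i][j], dist[i][k] + dist[k][j]). The final matrix gives, for each (i, j), the minimum total weight of any directed path from i to j (possibly empty when i = j).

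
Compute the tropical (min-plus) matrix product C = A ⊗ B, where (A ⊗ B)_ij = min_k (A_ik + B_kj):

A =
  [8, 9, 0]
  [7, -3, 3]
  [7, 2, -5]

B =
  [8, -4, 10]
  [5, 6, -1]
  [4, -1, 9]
A ⊗ B =
  [4, -1, 8]
  [2, 2, -4]
  [-1, -6, 1]

Apply the min-plus product entry-by-entry:
  C[0][0] = min over k of (A[0][0] + B[0][0] = 8 + 8 = 16, A[0][1] + B[1][0] = 9 + 5 = 14, A[0][2] + B[2][0] = 0 + 4 = 4) = 4 (attained at k = 2)
  C[0][1] = min over k of (A[0][0] + B[0][1] = 8 + -4 = 4, A[0][1] + B[1][1] = 9 + 6 = 15, A[0][2] + B[2][1] = 0 + -1 = -1) = -1 (attained at k = 2)
  C[0][2] = min over k of (A[0][0] + B[0][2] = 8 + 10 = 18, A[0][1] + B[1][2] = 9 + -1 = 8, A[0][2] + B[2][2] = 0 + 9 = 9) = 8 (attained at k = 1)
  C[1][0] = min over k of (A[1][0] + B[0][0] = 7 + 8 = 15, A[1][1] + B[1][0] = -3 + 5 = 2, A[1][2] + B[2][0] = 3 + 4 = 7) = 2 (attained at k = 1)
  C[1][1] = min over k of (A[1][0] + B[0][1] = 7 + -4 = 3, A[1][1] + B[1][1] = -3 + 6 = 3, A[1][2] + B[2][1] = 3 + -1 = 2) = 2 (attained at k = 2)
  C[1][2] = min over k of (A[1][0] + B[0][2] = 7 + 10 = 17, A[1][1] + B[1][2] = -3 + -1 = -4, A[1][2] + B[2][2] = 3 + 9 = 12) = -4 (attained at k = 1)
  C[2][0] = min over k of (A[2][0] + B[0][0] = 7 + 8 = 15, A[2][1] + B[1][0] = 2 + 5 = 7, A[2][2] + B[2][0] = -5 + 4 = -1) = -1 (attained at k = 2)
  C[2][1] = min over k of (A[2][0] + B[0][1] = 7 + -4 = 3, A[2][1] + B[1][1] = 2 + 6 = 8, A[2][2] + B[2][1] = -5 + -1 = -6) = -6 (attained at k = 2)
  C[2][2] = min over k of (A[2][0] + B[0][2] = 7 + 10 = 17, A[2][1] + B[1][2] = 2 + -1 = 1, A[2][2] + B[2][2] = -5 + 9 = 4) = 1 (attained at k = 1)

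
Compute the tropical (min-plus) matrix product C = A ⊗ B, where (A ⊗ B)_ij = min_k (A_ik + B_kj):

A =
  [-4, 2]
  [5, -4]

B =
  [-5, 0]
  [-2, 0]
A ⊗ B =
  [-9, -4]
  [-6, -4]

Apply the min-plus product entry-by-entry:
  C[0][0] = min over k of (A[0][0] + B[0][0] = -4 + -5 = -9, A[0][1] + B[1][0] = 2 + -2 = 0) = -9 (attained at k = 0)
  C[0][1] = min over k of (A[0][0] + B[0][1] = -4 + 0 = -4, A[0][1] + B[1][1] = 2 + 0 = 2) = -4 (attained at k = 0)
  C[1][0] = min over k of (A[1][0] + B[0][0] = 5 + -5 = 0, A[1][1] + B[1][0] = -4 + -2 = -6) = -6 (attained at k = 1)
  C[1][1] = min over k of (A[1][0] + B[0][1] = 5 + 0 = 5, A[1][1] + B[1][1] = -4 + 0 = -4) = -4 (attained at k = 1)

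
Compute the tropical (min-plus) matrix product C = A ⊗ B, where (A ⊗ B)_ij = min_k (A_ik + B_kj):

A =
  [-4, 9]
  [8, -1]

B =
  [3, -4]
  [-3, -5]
A ⊗ B =
  [-1, -8]
  [-4, -6]

Apply the min-plus product entry-by-entry:
  C[0][0] = min over k of (A[0][0] + B[0][0] = -4 + 3 = -1, A[0][1] + B[1][0] = 9 + -3 = 6) = -1 (attained at k = 0)
  C[0][1] = min over k of (A[0][0] + B[0][1] = -4 + -4 = -8, A[0][1] + B[1][1] = 9 + -5 = 4) = -8 (attained at k = 0)
  C[1][0] = min over k of (A[1][0] + B[0][0] = 8 + 3 = 11, A[1][1] + B[1][0] = -1 + -3 = -4) = -4 (attained at k = 1)
  C[1][1] = min over k of (A[1][0] + B[0][1] = 8 + -4 = 4, A[1][1] + B[1][1] = -1 + -5 = -6) = -6 (attained at k = 1)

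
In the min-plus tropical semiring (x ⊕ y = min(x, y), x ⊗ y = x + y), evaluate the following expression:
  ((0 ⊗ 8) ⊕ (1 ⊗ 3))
((0 ⊗ 8) ⊕ (1 ⊗ 3)) = 4

Expand innermost to outermost. Recall ⊕ takes the minimum of its arguments and ⊗ takes their sum. Working out the expression ((0 ⊗ 8) ⊕ (1 ⊗ 3)) gives 4.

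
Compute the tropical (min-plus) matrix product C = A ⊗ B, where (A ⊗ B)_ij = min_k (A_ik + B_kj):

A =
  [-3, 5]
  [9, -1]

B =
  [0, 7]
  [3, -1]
A ⊗ B =
  [-3, 4]
  [2, -2]

Apply the min-plus product entry-by-entry:
  C[0][0] = min over k of (A[0][0] + B[0][0] = -3 + 0 = -3, A[0][1] + B[1][0] = 5 + 3 = 8) = -3 (attained at k = 0)
  C[0][1] = min over k of (A[0][0] + B[0][1] = -3 + 7 = 4, A[0][1] + B[1][1] = 5 + -1 = 4) = 4 (attained at k = 0)
  C[1][0] = min over k of (A[1][0] + B[0][0] = 9 + 0 = 9, A[1][1] + B[1][0] = -1 + 3 = 2) = 2 (attained at k = 1)
  C[1][1] = min over k of (A[1][0] + B[0][1] = 9 + 7 = 16, A[1][1] + B[1][1] = -1 + -1 = -2) = -2 (attained at k = 1)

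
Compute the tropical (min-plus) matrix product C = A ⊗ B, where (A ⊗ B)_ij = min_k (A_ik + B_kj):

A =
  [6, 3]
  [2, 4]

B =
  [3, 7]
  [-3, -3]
A ⊗ B =
  [0, 0]
  [1, 1]

Apply the min-plus product entry-by-entry:
  C[0][0] = min over k of (A[0][0] + B[0][0] = 6 + 3 = 9, A[0][1] + B[1][0] = 3 + -3 = 0) = 0 (attained at k = 1)
  C[0][1] = min over k of (A[0][0] + B[0][1] = 6 + 7 = 13, A[0][1] + B[1][1] = 3 + -3 = 0) = 0 (attained at k = 1)
  C[1][0] = min over k of (A[1][0] + B[0][0] = 2 + 3 = 5, A[1][1] + B[1][0] = 4 + -3 = 1) = 1 (attained at k = 1)
  C[1][1] = min over k of (A[1][0] + B[0][1] = 2 + 7 = 9, A[1][1] + B[1][1] = 4 + -3 = 1) = 1 (attained at k = 1)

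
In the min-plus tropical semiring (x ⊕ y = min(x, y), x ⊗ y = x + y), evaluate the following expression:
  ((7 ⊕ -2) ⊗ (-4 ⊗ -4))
((7 ⊕ -2) ⊗ (-4 ⊗ -4)) = -10

Expand innermost to outermost. Recall ⊕ takes the minimum of its arguments and ⊗ takes their sum. Working out the expression ((7 ⊕ -2) ⊗ (-4 ⊗ -4)) gives -10.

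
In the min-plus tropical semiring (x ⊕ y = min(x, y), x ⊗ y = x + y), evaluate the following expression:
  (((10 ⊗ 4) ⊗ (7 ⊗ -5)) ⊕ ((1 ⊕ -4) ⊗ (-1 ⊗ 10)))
(((10 ⊗ 4) ⊗ (7 ⊗ -5)) ⊕ ((1 ⊕ -4) ⊗ (-1 ⊗ 10))) = 5

Expand innermost to outermost. Recall ⊕ takes the minimum of its arguments and ⊗ takes their sum. Working out the expression (((10 ⊗ 4) ⊗ (7 ⊗ -5)) ⊕ ((1 ⊕ -4) ⊗ (-1 ⊗ 10))) gives 5.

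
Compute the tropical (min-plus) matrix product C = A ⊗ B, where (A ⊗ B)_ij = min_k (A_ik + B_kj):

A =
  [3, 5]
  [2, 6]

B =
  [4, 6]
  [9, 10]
A ⊗ B =
  [7, 9]
  [6, 8]

Apply the min-plus product entry-by-entry:
  C[0][0] = min over k of (A[0][0] + B[0][0] = 3 + 4 = 7, A[0][1] + B[1][0] = 5 + 9 = 14) = 7 (attained at k = 0)
  C[0][1] = min over k of (A[0][0] + B[0][1] = 3 + 6 = 9, A[0][1] + B[1][1] = 5 + 10 = 15) = 9 (attained at k = 0)
  C[1][0] = min over k of (A[1][0] + B[0][0] = 2 + 4 = 6, A[1][1] + B[1][0] = 6 + 9 = 15) = 6 (attained at k = 0)
  C[1][1] = min over k of (A[1][0] + B[0][1] = 2 + 6 = 8, A[1][1] + B[1][1] = 6 + 10 = 16) = 8 (attained at k = 0)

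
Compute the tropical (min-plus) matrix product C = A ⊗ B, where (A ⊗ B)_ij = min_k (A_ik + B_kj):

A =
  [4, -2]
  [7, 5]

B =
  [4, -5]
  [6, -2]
A ⊗ B =
  [4, -4]
  [11, 2]

Apply the min-plus product entry-by-entry:
  C[0][0] = min over k of (A[0][0] + B[0][0] = 4 + 4 = 8, A[0][1] + B[1][0] = -2 + 6 = 4) = 4 (attained at k = 1)
  C[0][1] = min over k of (A[0][0] + B[0][1] = 4 + -5 = -1, A[0][1] + B[1][1] = -2 + -2 = -4) = -4 (attained at k = 1)
  C[1][0] = min over k of (A[1][0] + B[0][0] = 7 + 4 = 11, A[1][1] + B[1][0] = 5 + 6 = 11) = 11 (attained at k = 0)
  C[1][1] = min over k of (A[1][0] + B[0][1] = 7 + -5 = 2, A[1][1] + B[1][1] = 5 + -2 = 3) = 2 (attained at k = 0)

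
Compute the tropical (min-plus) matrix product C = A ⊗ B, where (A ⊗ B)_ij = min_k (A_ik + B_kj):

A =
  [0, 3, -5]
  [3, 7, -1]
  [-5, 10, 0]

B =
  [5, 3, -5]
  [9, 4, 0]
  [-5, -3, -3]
A ⊗ B =
  [-10, -8, -8]
  [-6, -4, -4]
  [-5, -3, -10]

Apply the min-plus product entry-by-entry:
  C[0][0] = min over k of (A[0][0] + B[0][0] = 0 + 5 = 5, A[0][1] + B[1][0] = 3 + 9 = 12, A[0][2] + B[2][0] = -5 + -5 = -10) = -10 (attained at k = 2)
  C[0][1] = min over k of (A[0][0] + B[0][1] = 0 + 3 = 3, A[0][1] + B[1][1] = 3 + 4 = 7, A[0][2] + B[2][1] = -5 + -3 = -8) = -8 (attained at k = 2)
  C[0][2] = min over k of (A[0][0] + B[0][2] = 0 + -5 = -5, A[0][1] + B[1][2] = 3 + 0 = 3, A[0][2] + B[2][2] = -5 + -3 = -8) = -8 (attained at k = 2)
  C[1][0] = min over k of (A[1][0] + B[0][0] = 3 + 5 = 8, A[1][1] + B[1][0] = 7 + 9 = 16, A[1][2] + B[2][0] = -1 + -5 = -6) = -6 (attained at k = 2)
  C[1][1] = min over k of (A[1][0] + B[0][1] = 3 + 3 = 6, A[1][1] + B[1][1] = 7 + 4 = 11, A[1][2] + B[2][1] = -1 + -3 = -4) = -4 (attained at k = 2)
  C[1][2] = min over k of (A[1][0] + B[0][2] = 3 + -5 = -2, A[1][1] + B[1][2] = 7 + 0 = 7, A[1][2] + B[2][2] = -1 + -3 = -4) = -4 (attained at k = 2)
  C[2][0] = min over k of (A[2][0] + B[0][0] = -5 + 5 = 0, A[2][1] + B[1][0] = 10 + 9 = 19, A[2][2] + B[2][0] = 0 + -5 = -5) = -5 (attained at k = 2)
  C[2][1] = min over k of (A[2][0] + B[0][1] = -5 + 3 = -2, A[2][1] + B[1][1] = 10 + 4 = 14, A[2][2] + B[2][1] = 0 + -3 = -3) = -3 (attained at k = 2)
  C[2][2] = min over k of (A[2][0] + B[0][2] = -5 + -5 = -10, A[2][1] + B[1][2] = 10 + 0 = 10, A[2][2] + B[2][2] = 0 + -3 = -3) = -10 (attained at k = 0)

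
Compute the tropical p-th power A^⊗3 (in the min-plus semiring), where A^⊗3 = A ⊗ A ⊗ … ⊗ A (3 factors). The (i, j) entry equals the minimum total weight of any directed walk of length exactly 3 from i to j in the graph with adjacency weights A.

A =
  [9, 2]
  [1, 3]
A^⊗3 =
  [6, 5]
  [4, 6]

Each entry (A^⊗3)_ij equals the minimum over all length-3 walks i = v_0 → v_1 → … → v_3 = j of Σ_t A[v_t][v_{t+1}]. For example, for (i, j) = (0, 1) we minimise over 4 possible intermediate vertex sequences; the minimum is 5, attained along the walk 0 → 1 → 0 → 1.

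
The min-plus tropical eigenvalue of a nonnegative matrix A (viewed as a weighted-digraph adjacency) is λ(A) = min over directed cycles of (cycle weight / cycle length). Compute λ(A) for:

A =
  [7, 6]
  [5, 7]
λ(A) = 11/2

Enumerate directed cycles and compute their means (weight / length). Sample:
  cycle 0 → 0: weight = 7, length = 1, mean = 7/1 ≈ 7.000
  cycle 1 → 1: weight = 7, length = 1, mean = 7/1 ≈ 7.000
  cycle 0 → 1 → 0: weight = 11, length = 2, mean = 11/2 ≈ 5.500
  cycle 1 → 0 → 1: weight = 11, length = 2, mean = 11/2 ≈ 5.500
Minimum mean = 5.500, attained e.g. along the cycle 0 → 1 → 0 with weight 11 and length 2. So λ(A) = 11/2 = 11/2.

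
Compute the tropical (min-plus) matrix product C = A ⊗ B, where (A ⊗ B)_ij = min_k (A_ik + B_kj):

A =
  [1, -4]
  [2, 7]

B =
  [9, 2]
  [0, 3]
A ⊗ B =
  [-4, -1]
  [7, 4]

Apply the min-plus product entry-by-entry:
  C[0][0] = min over k of (A[0][0] + B[0][0] = 1 + 9 = 10, A[0][1] + B[1][0] = -4 + 0 = -4) = -4 (attained at k = 1)
  C[0][1] = min over k of (A[0][0] + B[0][1] = 1 + 2 = 3, A[0][1] + B[1][1] = -4 + 3 = -1) = -1 (attained at k = 1)
  C[1][0] = min over k of (A[1][0] + B[0][0] = 2 + 9 = 11, A[1][1] + B[1][0] = 7 + 0 = 7) = 7 (attained at k = 1)
  C[1][1] = min over k of (A[1][0] + B[0][1] = 2 + 2 = 4, A[1][1] + B[1][1] = 7 + 3 = 10) = 4 (attained at k = 0)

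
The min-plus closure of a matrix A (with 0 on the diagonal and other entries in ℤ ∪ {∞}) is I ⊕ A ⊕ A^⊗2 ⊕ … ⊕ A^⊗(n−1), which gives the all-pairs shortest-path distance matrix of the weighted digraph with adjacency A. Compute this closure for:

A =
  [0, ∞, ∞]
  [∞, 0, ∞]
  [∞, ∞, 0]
Closure =
  [0, ∞, ∞]
  [∞, 0, ∞]
  [∞, ∞, 0]

This is the Floyd-Warshall all-pairs shortest-path computation. For each intermediate vertex k = 0, 1, …, 2, update dist[i][j] ← min(dist[i][j], dist[i][k] + dist[k][j]). The final matrix gives, for each (i, j), the minimum total weight of any directed path from i to j (possibly empty when i = j).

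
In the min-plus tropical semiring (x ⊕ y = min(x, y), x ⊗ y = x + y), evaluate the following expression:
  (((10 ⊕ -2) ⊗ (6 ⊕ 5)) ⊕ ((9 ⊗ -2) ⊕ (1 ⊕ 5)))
(((10 ⊕ -2) ⊗ (6 ⊕ 5)) ⊕ ((9 ⊗ -2) ⊕ (1 ⊕ 5))) = 1

Expand innermost to outermost. Recall ⊕ takes the minimum of its arguments and ⊗ takes their sum. Working out the expression (((10 ⊕ -2) ⊗ (6 ⊕ 5)) ⊕ ((9 ⊗ -2) ⊕ (1 ⊕ 5))) gives 1.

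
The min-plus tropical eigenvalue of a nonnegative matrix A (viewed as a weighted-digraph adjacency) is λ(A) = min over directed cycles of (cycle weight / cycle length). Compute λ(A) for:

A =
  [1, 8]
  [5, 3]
λ(A) = 1

Enumerate directed cycles and compute their means (weight / length). Sample:
  cycle 0 → 0: weight = 1, length = 1, mean = 1/1 ≈ 1.000
  cycle 1 → 1: weight = 3, length = 1, mean = 3/1 ≈ 3.000
  cycle 0 → 1 → 0: weight = 13, length = 2, mean = 13/2 ≈ 6.500
  cycle 1 → 0 → 1: weight = 13, length = 2, mean = 13/2 ≈ 6.500
Minimum mean = 1.000, attained e.g. along the cycle 0 → 0 with weight 1 and length 1. So λ(A) = 1/1 = 1.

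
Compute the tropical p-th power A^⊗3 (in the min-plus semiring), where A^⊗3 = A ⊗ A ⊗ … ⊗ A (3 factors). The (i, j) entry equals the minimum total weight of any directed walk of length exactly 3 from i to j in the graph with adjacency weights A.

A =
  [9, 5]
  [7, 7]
A^⊗3 =
  [19, 17]
  [19, 19]

Each entry (A^⊗3)_ij equals the minimum over all length-3 walks i = v_0 → v_1 → … → v_3 = j of Σ_t A[v_t][v_{t+1}]. For example, for (i, j) = (0, 1) we minimise over 4 possible intermediate vertex sequences; the minimum is 17, attained along the walk 0 → 1 → 0 → 1.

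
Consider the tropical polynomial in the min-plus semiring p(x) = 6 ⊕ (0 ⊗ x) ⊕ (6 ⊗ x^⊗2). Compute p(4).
p(4) = 4

A tropical monomial a ⊗ x^⊗i evaluates to a + i · x. Evaluating each term at x = 4:
  Term 0 contributes 6 + 0 · 4 = 6
  Term 1 contributes 0 + 1 · 4 = 4
  Term 2 contributes 6 + 2 · 4 = 14
p(4) = ⊕ of these = min[6, 4, 14] = 4.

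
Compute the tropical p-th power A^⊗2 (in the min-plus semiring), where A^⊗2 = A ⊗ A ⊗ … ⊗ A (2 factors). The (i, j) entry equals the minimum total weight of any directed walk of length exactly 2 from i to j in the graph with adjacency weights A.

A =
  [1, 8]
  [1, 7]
A^⊗2 =
  [2, 9]
  [2, 9]

Each entry (A^⊗2)_ij equals the minimum over all length-2 walks i = v_0 → v_1 → … → v_2 = j of Σ_t A[v_t][v_{t+1}]. For example, for (i, j) = (0, 1) we minimise over 2 possible intermediate vertex sequences; the minimum is 9, attained along the walk 0 → 0 → 1.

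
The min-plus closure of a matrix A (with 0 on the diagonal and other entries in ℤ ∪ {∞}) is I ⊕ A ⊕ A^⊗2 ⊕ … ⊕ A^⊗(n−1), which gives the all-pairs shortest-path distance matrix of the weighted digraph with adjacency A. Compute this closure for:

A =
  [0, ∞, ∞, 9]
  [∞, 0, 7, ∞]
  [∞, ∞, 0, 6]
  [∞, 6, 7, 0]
Closure =
  [0, 15, 16, 9]
  [∞, 0, 7, 13]
  [∞, 12, 0, 6]
  [∞, 6, 7, 0]

This is the Floyd-Warshall all-pairs shortest-path computation. For each intermediate vertex k = 0, 1, …, 3, update dist[i][j] ← min(dist[i][j], dist[i][k] + dist[k][j]). The final matrix gives, for each (i, j), the minimum total weight of any directed path from i to j (possibly empty when i = j).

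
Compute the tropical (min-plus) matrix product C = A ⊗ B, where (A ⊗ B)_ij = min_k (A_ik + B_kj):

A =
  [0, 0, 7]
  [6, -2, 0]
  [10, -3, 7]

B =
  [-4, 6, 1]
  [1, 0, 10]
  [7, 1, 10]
A ⊗ B =
  [-4, 0, 1]
  [-1, -2, 7]
  [-2, -3, 7]

Apply the min-plus product entry-by-entry:
  C[0][0] = min over k of (A[0][0] + B[0][0] = 0 + -4 = -4, A[0][1] + B[1][0] = 0 + 1 = 1, A[0][2] + B[2][0] = 7 + 7 = 14) = -4 (attained at k = 0)
  C[0][1] = min over k of (A[0][0] + B[0][1] = 0 + 6 = 6, A[0][1] + B[1][1] = 0 + 0 = 0, A[0][2] + B[2][1] = 7 + 1 = 8) = 0 (attained at k = 1)
  C[0][2] = min over k of (A[0][0] + B[0][2] = 0 + 1 = 1, A[0][1] + B[1][2] = 0 + 10 = 10, A[0][2] + B[2][2] = 7 + 10 = 17) = 1 (attained at k = 0)
  C[1][0] = min over k of (A[1][0] + B[0][0] = 6 + -4 = 2, A[1][1] + B[1][0] = -2 + 1 = -1, A[1][2] + B[2][0] = 0 + 7 = 7) = -1 (attained at k = 1)
  C[1][1] = min over k of (A[1][0] + B[0][1] = 6 + 6 = 12, A[1][1] + B[1][1] = -2 + 0 = -2, A[1][2] + B[2][1] = 0 + 1 = 1) = -2 (attained at k = 1)
  C[1][2] = min over k of (A[1][0] + B[0][2] = 6 + 1 = 7, A[1][1] + B[1][2] = -2 + 10 = 8, A[1][2] + B[2][2] = 0 + 10 = 10) = 7 (attained at k = 0)
  C[2][0] = min over k of (A[2][0] + B[0][0] = 10 + -4 = 6, A[2][1] + B[1][0] = -3 + 1 = -2, A[2][2] + B[2][0] = 7 + 7 = 14) = -2 (attained at k = 1)
  C[2][1] = min over k of (A[2][0] + B[0][1] = 10 + 6 = 16, A[2][1] + B[1][1] = -3 + 0 = -3, A[2][2] + B[2][1] = 7 + 1 = 8) = -3 (attained at k = 1)
  C[2][2] = min over k of (A[2][0] + B[0][2] = 10 + 1 = 11, A[2][1] + B[1][2] = -3 + 10 = 7, A[2][2] + B[2][2] = 7 + 10 = 17) = 7 (attained at k = 1)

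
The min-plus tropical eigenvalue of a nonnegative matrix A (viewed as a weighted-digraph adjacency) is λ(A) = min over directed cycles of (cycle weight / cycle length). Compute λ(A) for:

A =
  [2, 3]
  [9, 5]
λ(A) = 2

Enumerate directed cycles and compute their means (weight / length). Sample:
  cycle 0 → 0: weight = 2, length = 1, mean = 2/1 ≈ 2.000
  cycle 1 → 1: weight = 5, length = 1, mean = 5/1 ≈ 5.000
  cycle 0 → 1 → 0: weight = 12, length = 2, mean = 12/2 ≈ 6.000
  cycle 1 → 0 → 1: weight = 12, length = 2, mean = 12/2 ≈ 6.000
Minimum mean = 2.000, attained e.g. along the cycle 0 → 0 with weight 2 and length 1. So λ(A) = 2/1 = 2.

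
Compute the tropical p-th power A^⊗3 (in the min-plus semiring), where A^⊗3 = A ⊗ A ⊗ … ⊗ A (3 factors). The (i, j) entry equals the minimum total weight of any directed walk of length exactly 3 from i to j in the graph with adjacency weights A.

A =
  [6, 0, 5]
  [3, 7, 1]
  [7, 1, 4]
A^⊗3 =
  [8, 2, 5]
  [5, 6, 3]
  [8, 3, 6]

Each entry (A^⊗3)_ij equals the minimum over all length-3 walks i = v_0 → v_1 → … → v_3 = j of Σ_t A[v_t][v_{t+1}]. For example, for (i, j) = (0, 2) we minimise over 9 possible intermediate vertex sequences; the minimum is 5, attained along the walk 0 → 1 → 2 → 2.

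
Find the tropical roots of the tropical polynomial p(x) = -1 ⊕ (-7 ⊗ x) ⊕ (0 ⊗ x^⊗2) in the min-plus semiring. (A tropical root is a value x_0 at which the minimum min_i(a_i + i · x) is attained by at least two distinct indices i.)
Roots: {-7, 6}

Each tropical root is a break point of the lower envelope of the lines y = a_i + i · x (there are 3 lines, with slopes 0, 1, ..., 2). Only the lines that attain the minimum somewhere contribute to roots; other lines are dominated. Here the surviving (envelope) indices are i = 2, i = 1, i = 0.
Intersections between consecutive envelope lines give the roots: for adjacent envelope indices i < j the intersection is x = (a_i − a_j) / (j − i). Reading off the sorted break points: {-7, 6}.
Verification: at each break x_0, at least two indices attain the minimum of min_i(a_i + i · x_0).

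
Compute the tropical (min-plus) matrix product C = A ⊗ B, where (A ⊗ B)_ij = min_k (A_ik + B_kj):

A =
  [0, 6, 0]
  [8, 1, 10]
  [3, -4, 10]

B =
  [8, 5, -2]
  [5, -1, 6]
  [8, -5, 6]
A ⊗ B =
  [8, -5, -2]
  [6, 0, 6]
  [1, -5, 1]

Apply the min-plus product entry-by-entry:
  C[0][0] = min over k of (A[0][0] + B[0][0] = 0 + 8 = 8, A[0][1] + B[1][0] = 6 + 5 = 11, A[0][2] + B[2][0] = 0 + 8 = 8) = 8 (attained at k = 0)
  C[0][1] = min over k of (A[0][0] + B[0][1] = 0 + 5 = 5, A[0][1] + B[1][1] = 6 + -1 = 5, A[0][2] + B[2][1] = 0 + -5 = -5) = -5 (attained at k = 2)
  C[0][2] = min over k of (A[0][0] + B[0][2] = 0 + -2 = -2, A[0][1] + B[1][2] = 6 + 6 = 12, A[0][2] + B[2][2] = 0 + 6 = 6) = -2 (attained at k = 0)
  C[1][0] = min over k of (A[1][0] + B[0][0] = 8 + 8 = 16, A[1][1] + B[1][0] = 1 + 5 = 6, A[1][2] + B[2][0] = 10 + 8 = 18) = 6 (attained at k = 1)
  C[1][1] = min over k of (A[1][0] + B[0][1] = 8 + 5 = 13, A[1][1] + B[1][1] = 1 + -1 = 0, A[1][2] + B[2][1] = 10 + -5 = 5) = 0 (attained at k = 1)
  C[1][2] = min over k of (A[1][0] + B[0][2] = 8 + -2 = 6, A[1][1] + B[1][2] = 1 + 6 = 7, A[1][2] + B[2][2] = 10 + 6 = 16) = 6 (attained at k = 0)
  C[2][0] = min over k of (A[2][0] + B[0][0] = 3 + 8 = 11, A[2][1] + B[1][0] = -4 + 5 = 1, A[2][2] + B[2][0] = 10 + 8 = 18) = 1 (attained at k = 1)
  C[2][1] = min over k of (A[2][0] + B[0][1] = 3 + 5 = 8, A[2][1] + B[1][1] = -4 + -1 = -5, A[2][2] + B[2][1] = 10 + -5 = 5) = -5 (attained at k = 1)
  C[2][2] = min over k of (A[2][0] + B[0][2] = 3 + -2 = 1, A[2][1] + B[1][2] = -4 + 6 = 2, A[2][2] + B[2][2] = 10 + 6 = 16) = 1 (attained at k = 0)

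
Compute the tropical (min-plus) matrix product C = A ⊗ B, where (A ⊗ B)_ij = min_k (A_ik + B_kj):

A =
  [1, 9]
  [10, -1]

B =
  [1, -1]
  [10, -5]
A ⊗ B =
  [2, 0]
  [9, -6]

Apply the min-plus product entry-by-entry:
  C[0][0] = min over k of (A[0][0] + B[0][0] = 1 + 1 = 2, A[0][1] + B[1][0] = 9 + 10 = 19) = 2 (attained at k = 0)
  C[0][1] = min over k of (A[0][0] + B[0][1] = 1 + -1 = 0, A[0][1] + B[1][1] = 9 + -5 = 4) = 0 (attained at k = 0)
  C[1][0] = min over k of (A[1][0] + B[0][0] = 10 + 1 = 11, A[1][1] + B[1][0] = -1 + 10 = 9) = 9 (attained at k = 1)
  C[1][1] = min over k of (A[1][0] + B[0][1] = 10 + -1 = 9, A[1][1] + B[1][1] = -1 + -5 = -6) = -6 (attained at k = 1)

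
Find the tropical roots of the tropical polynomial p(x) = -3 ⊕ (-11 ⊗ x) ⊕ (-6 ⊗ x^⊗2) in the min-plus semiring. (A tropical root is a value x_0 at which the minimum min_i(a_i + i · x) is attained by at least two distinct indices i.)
Roots: {-5, 8}

Each tropical root is a break point of the lower envelope of the lines y = a_i + i · x (there are 3 lines, with slopes 0, 1, ..., 2). Only the lines that attain the minimum somewhere contribute to roots; other lines are dominated. Here the surviving (envelope) indices are i = 2, i = 1, i = 0.
Intersections between consecutive envelope lines give the roots: for adjacent envelope indices i < j the intersection is x = (a_i − a_j) / (j − i). Reading off the sorted break points: {-5, 8}.
Verification: at each break x_0, at least two indices attain the minimum of min_i(a_i + i · x_0).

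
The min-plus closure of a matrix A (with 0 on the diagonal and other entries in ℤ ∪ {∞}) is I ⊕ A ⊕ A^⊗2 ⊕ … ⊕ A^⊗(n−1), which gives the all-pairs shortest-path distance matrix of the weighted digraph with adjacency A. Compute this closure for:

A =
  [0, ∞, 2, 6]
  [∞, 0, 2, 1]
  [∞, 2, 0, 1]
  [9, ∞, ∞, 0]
Closure =
  [0, 4, 2, 3]
  [10, 0, 2, 1]
  [10, 2, 0, 1]
  [9, 13, 11, 0]

This is the Floyd-Warshall all-pairs shortest-path computation. For each intermediate vertex k = 0, 1, …, 3, update dist[i][j] ← min(dist[i][j], dist[i][k] + dist[k][j]). The final matrix gives, for each (i, j), the minimum total weight of any directed path from i to j (possibly empty when i = j).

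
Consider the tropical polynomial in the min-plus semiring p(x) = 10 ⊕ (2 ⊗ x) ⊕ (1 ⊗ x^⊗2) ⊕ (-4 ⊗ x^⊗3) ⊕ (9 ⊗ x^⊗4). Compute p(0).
p(0) = -4

A tropical monomial a ⊗ x^⊗i evaluates to a + i · x. Evaluating each term at x = 0:
  Term 0 contributes 10 + 0 · 0 = 10
  Term 1 contributes 2 + 1 · 0 = 2
  Term 2 contributes 1 + 2 · 0 = 1
  Term 3 contributes -4 + 3 · 0 = -4
  Term 4 contributes 9 + 4 · 0 = 9
p(0) = ⊕ of these = min[10, 2, 1, -4, 9] = -4.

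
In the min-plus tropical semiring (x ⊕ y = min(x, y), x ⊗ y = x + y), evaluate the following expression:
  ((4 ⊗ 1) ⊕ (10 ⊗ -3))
((4 ⊗ 1) ⊕ (10 ⊗ -3)) = 5

Expand innermost to outermost. Recall ⊕ takes the minimum of its arguments and ⊗ takes their sum. Working out the expression ((4 ⊗ 1) ⊕ (10 ⊗ -3)) gives 5.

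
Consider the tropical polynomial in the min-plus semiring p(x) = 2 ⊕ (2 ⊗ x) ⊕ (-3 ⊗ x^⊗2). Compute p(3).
p(3) = 2

A tropical monomial a ⊗ x^⊗i evaluates to a + i · x. Evaluating each term at x = 3:
  Term 0 contributes 2 + 0 · 3 = 2
  Term 1 contributes 2 + 1 · 3 = 5
  Term 2 contributes -3 + 2 · 3 = 3
p(3) = ⊕ of these = min[2, 5, 3] = 2.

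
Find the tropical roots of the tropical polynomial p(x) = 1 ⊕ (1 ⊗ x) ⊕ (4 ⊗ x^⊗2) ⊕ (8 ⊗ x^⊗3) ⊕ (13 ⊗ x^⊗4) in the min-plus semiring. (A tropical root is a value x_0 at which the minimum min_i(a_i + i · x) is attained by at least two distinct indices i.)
Roots: {-5, -4, -3, 0}

Each tropical root is a break point of the lower envelope of the lines y = a_i + i · x (there are 5 lines, with slopes 0, 1, ..., 4). Only the lines that attain the minimum somewhere contribute to roots; other lines are dominated. Here the surviving (envelope) indices are i = 4, i = 3, i = 2, i = 1, i = 0.
Intersections between consecutive envelope lines give the roots: for adjacent envelope indices i < j the intersection is x = (a_i − a_j) / (j − i). Reading off the sorted break points: {-5, -4, -3, 0}.
Verification: at each break x_0, at least two indices attain the minimum of min_i(a_i + i · x_0).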